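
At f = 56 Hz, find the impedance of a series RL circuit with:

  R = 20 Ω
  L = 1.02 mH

Step 1 — Angular frequency: ω = 2π·f = 2π·56 = 351.9 rad/s.
Step 2 — Component impedances:
  R: Z = R = 20 Ω
  L: Z = jωL = j·351.9·0.00102 = 0 + j0.3589 Ω
Step 3 — Series combination: Z_total = R + L = 20 + j0.3589 Ω = 20∠1.0° Ω.

Z = 20 + j0.3589 Ω = 20∠1.0° Ω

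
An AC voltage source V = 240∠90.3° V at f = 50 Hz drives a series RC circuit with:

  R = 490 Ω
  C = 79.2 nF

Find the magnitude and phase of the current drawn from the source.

Step 1 — Angular frequency: ω = 2π·f = 2π·50 = 314.2 rad/s.
Step 2 — Component impedances:
  R: Z = R = 490 Ω
  C: Z = 1/(jωC) = -j/(ω·C) = 0 - j4.019e+04 Ω
Step 3 — Series combination: Z_total = R + C = 490 - j4.019e+04 Ω = 4.019e+04∠-89.3° Ω.
Step 4 — Source phasor: V = 240∠90.3° V = -1.257 + j240 V.
Step 5 — Ohm's law: I = V / Z_total = (-1.257 + j240) / (490 - j4.019e+04) = -0.005971 + j4.153e-05 A.
Step 6 — Convert to polar: |I| = 0.005971 A, ∠I = 179.6°.

I = 0.005971∠179.6° A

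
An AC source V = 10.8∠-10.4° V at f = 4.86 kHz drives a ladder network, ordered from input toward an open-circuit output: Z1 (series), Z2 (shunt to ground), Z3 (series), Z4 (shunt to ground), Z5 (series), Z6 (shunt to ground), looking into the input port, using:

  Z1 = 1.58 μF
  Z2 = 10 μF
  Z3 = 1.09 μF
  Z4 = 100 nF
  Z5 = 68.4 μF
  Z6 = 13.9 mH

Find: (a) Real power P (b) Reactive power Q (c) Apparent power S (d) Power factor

Step 1 — Angular frequency: ω = 2π·f = 2π·4860 = 3.054e+04 rad/s.
Step 2 — Component impedances:
  Z1: Z = 1/(jωC) = -j/(ω·C) = 0 - j20.73 Ω
  Z2: Z = 1/(jωC) = -j/(ω·C) = 0 - j3.275 Ω
  Z3: Z = 1/(jωC) = -j/(ω·C) = 0 - j30.04 Ω
  Z4: Z = 1/(jωC) = -j/(ω·C) = 0 - j327.5 Ω
  Z5: Z = 1/(jωC) = -j/(ω·C) = 0 - j0.4788 Ω
  Z6: Z = jωL = j·3.054e+04·0.0139 = 0 + j424.5 Ω
Step 3 — Ladder network (open output): work backward from the far end, alternating series and parallel combinations. Z_in = 0 - j23.99 Ω = 23.99∠-90.0° Ω.
Step 4 — Source phasor: V = 10.8∠-10.4° V = 10.62 - j1.95 V.
Step 5 — Current: I = V / Z = 0.08125 + j0.4427 A = 0.4501∠79.6° A.
Step 6 — Complex power: S = V·I* = 0 - j4.861 VA.
Step 7 — Real power: P = Re(S) = 0 W.
Step 8 — Reactive power: Q = Im(S) = -4.861 VAR.
Step 9 — Apparent power: |S| = 4.861 VA.
Step 10 — Power factor: PF = P/|S| = 0 (leading).

(a) P = 0 W  (b) Q = -4.861 VAR  (c) S = 4.861 VA  (d) PF = 0 (leading)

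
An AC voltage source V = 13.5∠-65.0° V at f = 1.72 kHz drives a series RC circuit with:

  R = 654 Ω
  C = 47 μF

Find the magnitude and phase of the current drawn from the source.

Step 1 — Angular frequency: ω = 2π·f = 2π·1720 = 1.081e+04 rad/s.
Step 2 — Component impedances:
  R: Z = R = 654 Ω
  C: Z = 1/(jωC) = -j/(ω·C) = 0 - j1.969 Ω
Step 3 — Series combination: Z_total = R + C = 654 - j1.969 Ω = 654∠-0.2° Ω.
Step 4 — Source phasor: V = 13.5∠-65.0° V = 5.705 - j12.24 V.
Step 5 — Ohm's law: I = V / Z_total = (5.705 - j12.24) / (654 - j1.969) = 0.00878 - j0.01868 A.
Step 6 — Convert to polar: |I| = 0.02064 A, ∠I = -64.8°.

I = 0.02064∠-64.8° A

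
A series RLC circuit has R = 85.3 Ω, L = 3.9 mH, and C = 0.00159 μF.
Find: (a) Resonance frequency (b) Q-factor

Step 1 — Resonance condition Im(Z)=0 gives ω₀ = 1/√(LC).
Step 2 — ω₀ = 1/√(0.0039·1.59e-09) = 4.016e+05 rad/s.
Step 3 — f₀ = ω₀/(2π) = 6.391e+04 Hz.
Step 4 — Series Q: Q = ω₀L/R = 4.016e+05·0.0039/85.3 = 18.36.

(a) f₀ = 6.391e+04 Hz  (b) Q = 18.36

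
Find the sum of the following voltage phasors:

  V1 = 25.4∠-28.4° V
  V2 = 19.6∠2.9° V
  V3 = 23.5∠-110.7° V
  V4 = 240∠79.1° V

Step 1 — Convert each phasor to rectangular form:
  V1 = 25.4·(cos(-28.4°) + j·sin(-28.4°)) = 22.34 - j12.08 V
  V2 = 19.6·(cos(2.9°) + j·sin(2.9°)) = 19.57 + j0.9916 V
  V3 = 23.5·(cos(-110.7°) + j·sin(-110.7°)) = -8.307 - j21.98 V
  V4 = 240·(cos(79.1°) + j·sin(79.1°)) = 45.38 + j235.7 V
Step 2 — Sum components: V_total = 78.99 + j202.6 V.
Step 3 — Convert to polar: |V_total| = 217.5 V, ∠V_total = 68.7°.

V_total = 217.5∠68.7° V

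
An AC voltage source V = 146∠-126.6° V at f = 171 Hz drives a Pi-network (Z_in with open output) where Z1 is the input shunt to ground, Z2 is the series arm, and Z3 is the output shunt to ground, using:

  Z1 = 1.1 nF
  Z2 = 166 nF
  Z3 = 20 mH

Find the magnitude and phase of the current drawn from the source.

Step 1 — Angular frequency: ω = 2π·f = 2π·171 = 1074 rad/s.
Step 2 — Component impedances:
  Z1: Z = 1/(jωC) = -j/(ω·C) = 0 - j8.461e+05 Ω
  Z2: Z = 1/(jωC) = -j/(ω·C) = 0 - j5607 Ω
  Z3: Z = jωL = j·1074·0.02 = 0 + j21.49 Ω
Step 3 — With open output, the series arm Z2 and the output shunt Z3 appear in series to ground: Z2 + Z3 = 0 - j5585 Ω.
Step 4 — Parallel with input shunt Z1: Z_in = Z1 || (Z2 + Z3) = 0 - j5549 Ω = 5549∠-90.0° Ω.
Step 5 — Source phasor: V = 146∠-126.6° V = -87.05 - j117.2 V.
Step 6 — Ohm's law: I = V / Z_total = (-87.05 - j117.2) / (0 - j5549) = 0.02112 - j0.01569 A.
Step 7 — Convert to polar: |I| = 0.02631 A, ∠I = -36.6°.

I = 0.02631∠-36.6° A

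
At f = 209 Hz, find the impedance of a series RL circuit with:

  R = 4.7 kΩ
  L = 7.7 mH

Step 1 — Angular frequency: ω = 2π·f = 2π·209 = 1313 rad/s.
Step 2 — Component impedances:
  R: Z = R = 4700 Ω
  L: Z = jωL = j·1313·0.0077 = 0 + j10.11 Ω
Step 3 — Series combination: Z_total = R + L = 4700 + j10.11 Ω = 4700∠0.1° Ω.

Z = 4700 + j10.11 Ω = 4700∠0.1° Ω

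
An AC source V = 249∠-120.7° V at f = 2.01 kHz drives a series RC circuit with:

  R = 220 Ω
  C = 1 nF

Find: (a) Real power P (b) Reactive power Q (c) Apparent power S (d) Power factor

Step 1 — Angular frequency: ω = 2π·f = 2π·2010 = 1.263e+04 rad/s.
Step 2 — Component impedances:
  R: Z = R = 220 Ω
  C: Z = 1/(jωC) = -j/(ω·C) = 0 - j7.918e+04 Ω
Step 3 — Series combination: Z_total = R + C = 220 - j7.918e+04 Ω = 7.918e+04∠-89.8° Ω.
Step 4 — Source phasor: V = 249∠-120.7° V = -127.1 - j214.1 V.
Step 5 — Current: I = V / Z = 0.002699 - j0.001613 A = 0.003145∠-30.9° A.
Step 6 — Complex power: S = V·I* = 0.002176 - j0.783 VA.
Step 7 — Real power: P = Re(S) = 0.002176 W.
Step 8 — Reactive power: Q = Im(S) = -0.783 VAR.
Step 9 — Apparent power: |S| = 0.783 VA.
Step 10 — Power factor: PF = P/|S| = 0.002778 (leading).

(a) P = 0.002176 W  (b) Q = -0.783 VAR  (c) S = 0.783 VA  (d) PF = 0.002778 (leading)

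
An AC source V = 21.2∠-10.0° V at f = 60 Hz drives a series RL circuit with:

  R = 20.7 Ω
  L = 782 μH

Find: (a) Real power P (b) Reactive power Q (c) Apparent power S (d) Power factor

Step 1 — Angular frequency: ω = 2π·f = 2π·60 = 377 rad/s.
Step 2 — Component impedances:
  R: Z = R = 20.7 Ω
  L: Z = jωL = j·377·0.000782 = 0 + j0.2948 Ω
Step 3 — Series combination: Z_total = R + L = 20.7 + j0.2948 Ω = 20.7∠0.8° Ω.
Step 4 — Source phasor: V = 21.2∠-10.0° V = 20.88 - j3.681 V.
Step 5 — Current: I = V / Z = 1.006 - j0.1922 A = 1.024∠-10.8° A.
Step 6 — Complex power: S = V·I* = 21.71 + j0.3092 VA.
Step 7 — Real power: P = Re(S) = 21.71 W.
Step 8 — Reactive power: Q = Im(S) = 0.3092 VAR.
Step 9 — Apparent power: |S| = 21.71 VA.
Step 10 — Power factor: PF = P/|S| = 0.9999 (lagging).

(a) P = 21.71 W  (b) Q = 0.3092 VAR  (c) S = 21.71 VA  (d) PF = 0.9999 (lagging)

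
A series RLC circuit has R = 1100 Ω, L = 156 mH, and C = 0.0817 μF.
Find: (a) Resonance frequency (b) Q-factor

Step 1 — Resonance condition Im(Z)=0 gives ω₀ = 1/√(LC).
Step 2 — ω₀ = 1/√(0.156·8.17e-08) = 8858 rad/s.
Step 3 — f₀ = ω₀/(2π) = 1410 Hz.
Step 4 — Series Q: Q = ω₀L/R = 8858·0.156/1100 = 1.256.

(a) f₀ = 1410 Hz  (b) Q = 1.256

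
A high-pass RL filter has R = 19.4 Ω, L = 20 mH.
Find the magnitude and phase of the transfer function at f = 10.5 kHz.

Step 1 — Angular frequency: ω = 2π·1.05e+04 = 6.597e+04 rad/s.
Step 2 — Transfer function: H(jω) = jωL/(R + jωL).
Step 3 — Numerator jωL = j·1319; denominator R + jωL = 19.4 + j1319.
Step 4 — H = 0.9998 + j0.0147.
Step 5 — Magnitude: |H| = 0.9999 (-0.0 dB); phase: φ = 0.8°.

|H| = 0.9999 (-0.0 dB), φ = 0.8°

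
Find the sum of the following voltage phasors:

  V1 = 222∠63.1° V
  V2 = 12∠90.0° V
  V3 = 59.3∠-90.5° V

Step 1 — Convert each phasor to rectangular form:
  V1 = 222·(cos(63.1°) + j·sin(63.1°)) = 100.4 + j198 V
  V2 = 12·(cos(90.0°) + j·sin(90.0°)) = 0 + j12 V
  V3 = 59.3·(cos(-90.5°) + j·sin(-90.5°)) = -0.5175 - j59.3 V
Step 2 — Sum components: V_total = 99.92 + j150.7 V.
Step 3 — Convert to polar: |V_total| = 180.8 V, ∠V_total = 56.4°.

V_total = 180.8∠56.4° V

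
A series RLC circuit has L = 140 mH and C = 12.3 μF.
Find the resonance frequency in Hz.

Step 1 — Resonance condition Im(Z)=0 gives ω₀ = 1/√(LC).
Step 2 — ω₀ = 1/√(0.14·1.23e-05) = 762 rad/s.
Step 3 — f₀ = ω₀/(2π) = 121.3 Hz.

f₀ = 121.3 Hz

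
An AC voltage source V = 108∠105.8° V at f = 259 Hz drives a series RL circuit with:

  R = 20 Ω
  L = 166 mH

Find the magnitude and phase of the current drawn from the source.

Step 1 — Angular frequency: ω = 2π·f = 2π·259 = 1627 rad/s.
Step 2 — Component impedances:
  R: Z = R = 20 Ω
  L: Z = jωL = j·1627·0.166 = 0 + j270.1 Ω
Step 3 — Series combination: Z_total = R + L = 20 + j270.1 Ω = 270.9∠85.8° Ω.
Step 4 — Source phasor: V = 108∠105.8° V = -29.41 + j103.9 V.
Step 5 — Ohm's law: I = V / Z_total = (-29.41 + j103.9) / (20 + j270.1) = 0.3746 + j0.1366 A.
Step 6 — Convert to polar: |I| = 0.3987 A, ∠I = 20.0°.

I = 0.3987∠20.0° A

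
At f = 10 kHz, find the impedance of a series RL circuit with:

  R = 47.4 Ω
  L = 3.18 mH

Step 1 — Angular frequency: ω = 2π·f = 2π·1e+04 = 6.283e+04 rad/s.
Step 2 — Component impedances:
  R: Z = R = 47.4 Ω
  L: Z = jωL = j·6.283e+04·0.00318 = 0 + j199.8 Ω
Step 3 — Series combination: Z_total = R + L = 47.4 + j199.8 Ω = 205.4∠76.7° Ω.

Z = 47.4 + j199.8 Ω = 205.4∠76.7° Ω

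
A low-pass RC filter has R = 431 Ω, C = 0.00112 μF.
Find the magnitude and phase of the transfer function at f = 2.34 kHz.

Step 1 — Angular frequency: ω = 2π·2340 = 1.47e+04 rad/s.
Step 2 — Transfer function: H(jω) = 1/(1 + jωRC).
Step 3 — Denominator: 1 + jωRC = 1 + j·1.47e+04·431·1.12e-09 = 1 + j0.007097.
Step 4 — H = 0.9999 - j0.007097.
Step 5 — Magnitude: |H| = 1 (-0.0 dB); phase: φ = -0.4°.

|H| = 1 (-0.0 dB), φ = -0.4°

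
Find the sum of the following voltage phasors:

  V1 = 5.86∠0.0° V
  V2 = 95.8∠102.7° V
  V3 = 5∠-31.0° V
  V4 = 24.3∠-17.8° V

Step 1 — Convert each phasor to rectangular form:
  V1 = 5.86·(cos(0.0°) + j·sin(0.0°)) = 5.86 V
  V2 = 95.8·(cos(102.7°) + j·sin(102.7°)) = -21.06 + j93.46 V
  V3 = 5·(cos(-31.0°) + j·sin(-31.0°)) = 4.286 - j2.575 V
  V4 = 24.3·(cos(-17.8°) + j·sin(-17.8°)) = 23.14 - j7.428 V
Step 2 — Sum components: V_total = 12.22 + j83.45 V.
Step 3 — Convert to polar: |V_total| = 84.34 V, ∠V_total = 81.7°.

V_total = 84.34∠81.7° V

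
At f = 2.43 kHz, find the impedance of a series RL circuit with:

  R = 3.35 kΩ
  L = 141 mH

Step 1 — Angular frequency: ω = 2π·f = 2π·2430 = 1.527e+04 rad/s.
Step 2 — Component impedances:
  R: Z = R = 3350 Ω
  L: Z = jωL = j·1.527e+04·0.141 = 0 + j2153 Ω
Step 3 — Series combination: Z_total = R + L = 3350 + j2153 Ω = 3982∠32.7° Ω.

Z = 3350 + j2153 Ω = 3982∠32.7° Ω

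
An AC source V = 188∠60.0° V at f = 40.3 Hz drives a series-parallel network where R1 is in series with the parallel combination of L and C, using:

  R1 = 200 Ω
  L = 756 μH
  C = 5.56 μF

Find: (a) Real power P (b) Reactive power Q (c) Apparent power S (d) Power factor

Step 1 — Angular frequency: ω = 2π·f = 2π·40.3 = 253.2 rad/s.
Step 2 — Component impedances:
  R1: Z = R = 200 Ω
  L: Z = jωL = j·253.2·0.000756 = 0 + j0.1914 Ω
  C: Z = 1/(jωC) = -j/(ω·C) = 0 - j710.3 Ω
Step 3 — Parallel branch: L || C = 1/(1/L + 1/C) = 0 + j0.1915 Ω.
Step 4 — Series with R1: Z_total = R1 + (L || C) = 200 + j0.1915 Ω = 200∠0.1° Ω.
Step 5 — Source phasor: V = 188∠60.0° V = 94 + j162.8 V.
Step 6 — Current: I = V / Z = 0.4708 + j0.8136 A = 0.94∠59.9° A.
Step 7 — Complex power: S = V·I* = 176.7 + j0.1692 VA.
Step 8 — Real power: P = Re(S) = 176.7 W.
Step 9 — Reactive power: Q = Im(S) = 0.1692 VAR.
Step 10 — Apparent power: |S| = 176.7 VA.
Step 11 — Power factor: PF = P/|S| = 1 (lagging).

(a) P = 176.7 W  (b) Q = 0.1692 VAR  (c) S = 176.7 VA  (d) PF = 1 (lagging)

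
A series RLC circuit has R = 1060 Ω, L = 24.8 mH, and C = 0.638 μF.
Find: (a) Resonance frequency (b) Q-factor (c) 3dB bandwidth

Step 1 — Resonance condition Im(Z)=0 gives ω₀ = 1/√(LC).
Step 2 — ω₀ = 1/√(0.0248·6.38e-07) = 7950 rad/s.
Step 3 — f₀ = ω₀/(2π) = 1265 Hz.
Step 4 — Series Q: Q = ω₀L/R = 7950·0.0248/1060 = 0.186.
Step 5 — 3dB bandwidth: Δω = ω₀/Q = 4.274e+04 rad/s; BW = Δω/(2π) = 6803 Hz.

(a) f₀ = 1265 Hz  (b) Q = 0.186  (c) BW = 6803 Hz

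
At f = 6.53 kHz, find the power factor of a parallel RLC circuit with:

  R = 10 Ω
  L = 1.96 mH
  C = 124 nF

Step 1 — Angular frequency: ω = 2π·f = 2π·6530 = 4.103e+04 rad/s.
Step 2 — Component impedances:
  R: Z = R = 10 Ω
  L: Z = jωL = j·4.103e+04·0.00196 = 0 + j80.42 Ω
  C: Z = 1/(jωC) = -j/(ω·C) = 0 - j196.6 Ω
Step 3 — Parallel combination: 1/Z_total = 1/R + 1/L + 1/C; Z_total = 9.946 + j0.7308 Ω = 9.973∠4.2° Ω.
Step 4 — Power factor: PF = cos(φ) = Re(Z)/|Z| = 9.946/9.973 = 0.9973.
Step 5 — Type: Im(Z) = 0.7308 ⇒ lagging (phase φ = 4.2°).

PF = 0.9973 (lagging, φ = 4.2°)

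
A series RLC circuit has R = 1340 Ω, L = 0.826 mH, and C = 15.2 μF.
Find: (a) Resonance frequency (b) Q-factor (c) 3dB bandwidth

Step 1 — Resonance: ω₀ = 1/√(LC) = 1/√(0.000826·1.52e-05) = 8925 rad/s.
Step 2 — f₀ = ω₀/(2π) = 1420 Hz.
Step 3 — Series Q: Q = ω₀L/R = 8925·0.000826/1340 = 0.005501.
Step 4 — Bandwidth: Δω = ω₀/Q = 1.622e+06 rad/s; BW = Δω/(2π) = 2.582e+05 Hz.

(a) f₀ = 1420 Hz  (b) Q = 0.005501  (c) BW = 2.582e+05 Hz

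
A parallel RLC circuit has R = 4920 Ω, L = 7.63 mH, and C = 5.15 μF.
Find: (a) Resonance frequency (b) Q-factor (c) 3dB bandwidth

Step 1 — Resonance: ω₀ = 1/√(LC) = 1/√(0.00763·5.15e-06) = 5045 rad/s.
Step 2 — f₀ = ω₀/(2π) = 802.9 Hz.
Step 3 — Parallel Q: Q = R/(ω₀L) = 4920/(5045·0.00763) = 127.8.
Step 4 — Bandwidth: Δω = ω₀/Q = 39.47 rad/s; BW = Δω/(2π) = 6.281 Hz.

(a) f₀ = 802.9 Hz  (b) Q = 127.8  (c) BW = 6.281 Hz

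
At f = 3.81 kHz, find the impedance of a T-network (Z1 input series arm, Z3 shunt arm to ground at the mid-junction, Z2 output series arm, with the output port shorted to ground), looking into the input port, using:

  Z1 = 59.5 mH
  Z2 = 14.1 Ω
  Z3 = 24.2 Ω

Step 1 — Angular frequency: ω = 2π·f = 2π·3810 = 2.394e+04 rad/s.
Step 2 — Component impedances:
  Z1: Z = jωL = j·2.394e+04·0.0595 = 0 + j1424 Ω
  Z2: Z = R = 14.1 Ω
  Z3: Z = R = 24.2 Ω
Step 3 — With the output port shorted to ground, the output series arm Z2 runs from the junction to ground; the shunt arm Z3 also runs from the junction to ground. They appear in parallel: Z3 || Z2 = 8.909 Ω.
Step 4 — Series with input arm Z1: Z_in = Z1 + (Z3 || Z2) = 8.909 + j1424 Ω = 1424∠89.6° Ω.

Z = 8.909 + j1424 Ω = 1424∠89.6° Ω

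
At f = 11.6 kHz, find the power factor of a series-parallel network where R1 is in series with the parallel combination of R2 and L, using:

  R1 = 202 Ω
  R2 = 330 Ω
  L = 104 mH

Step 1 — Angular frequency: ω = 2π·f = 2π·1.16e+04 = 7.288e+04 rad/s.
Step 2 — Component impedances:
  R1: Z = R = 202 Ω
  R2: Z = R = 330 Ω
  L: Z = jωL = j·7.288e+04·0.104 = 0 + j7580 Ω
Step 3 — Parallel branch: R2 || L = 1/(1/R2 + 1/L) = 329.4 + j14.34 Ω.
Step 4 — Series with R1: Z_total = R1 + (R2 || L) = 531.4 + j14.34 Ω = 531.6∠1.5° Ω.
Step 5 — Power factor: PF = cos(φ) = Re(Z)/|Z| = 531.4/531.6 = 0.9996.
Step 6 — Type: Im(Z) = 14.34 ⇒ lagging (phase φ = 1.5°).

PF = 0.9996 (lagging, φ = 1.5°)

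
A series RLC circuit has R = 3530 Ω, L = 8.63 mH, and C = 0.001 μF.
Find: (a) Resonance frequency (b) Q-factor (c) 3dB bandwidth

Step 1 — Resonance condition Im(Z)=0 gives ω₀ = 1/√(LC).
Step 2 — ω₀ = 1/√(0.00863·1e-09) = 3.404e+05 rad/s.
Step 3 — f₀ = ω₀/(2π) = 5.418e+04 Hz.
Step 4 — Series Q: Q = ω₀L/R = 3.404e+05·0.00863/3530 = 0.8322.
Step 5 — 3dB bandwidth: Δω = ω₀/Q = 4.09e+05 rad/s; BW = Δω/(2π) = 6.51e+04 Hz.

(a) f₀ = 5.418e+04 Hz  (b) Q = 0.8322  (c) BW = 6.51e+04 Hz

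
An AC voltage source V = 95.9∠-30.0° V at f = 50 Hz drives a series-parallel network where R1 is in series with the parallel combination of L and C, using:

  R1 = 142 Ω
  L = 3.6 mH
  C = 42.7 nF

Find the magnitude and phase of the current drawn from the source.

Step 1 — Angular frequency: ω = 2π·f = 2π·50 = 314.2 rad/s.
Step 2 — Component impedances:
  R1: Z = R = 142 Ω
  L: Z = jωL = j·314.2·0.0036 = 0 + j1.131 Ω
  C: Z = 1/(jωC) = -j/(ω·C) = 0 - j7.455e+04 Ω
Step 3 — Parallel branch: L || C = 1/(1/L + 1/C) = 0 + j1.131 Ω.
Step 4 — Series with R1: Z_total = R1 + (L || C) = 142 + j1.131 Ω = 142∠0.5° Ω.
Step 5 — Source phasor: V = 95.9∠-30.0° V = 83.05 - j47.95 V.
Step 6 — Ohm's law: I = V / Z_total = (83.05 - j47.95) / (142 + j1.131) = 0.5821 - j0.3423 A.
Step 7 — Convert to polar: |I| = 0.6753 A, ∠I = -30.5°.

I = 0.6753∠-30.5° A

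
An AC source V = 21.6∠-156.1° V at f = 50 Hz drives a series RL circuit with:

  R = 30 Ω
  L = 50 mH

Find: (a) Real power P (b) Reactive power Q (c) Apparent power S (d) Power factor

Step 1 — Angular frequency: ω = 2π·f = 2π·50 = 314.2 rad/s.
Step 2 — Component impedances:
  R: Z = R = 30 Ω
  L: Z = jωL = j·314.2·0.05 = 0 + j15.71 Ω
Step 3 — Series combination: Z_total = R + L = 30 + j15.71 Ω = 33.86∠27.6° Ω.
Step 4 — Source phasor: V = 21.6∠-156.1° V = -19.75 - j8.751 V.
Step 5 — Current: I = V / Z = -0.6365 + j0.04157 A = 0.6379∠176.3° A.
Step 6 — Complex power: S = V·I* = 12.21 + j6.391 VA.
Step 7 — Real power: P = Re(S) = 12.21 W.
Step 8 — Reactive power: Q = Im(S) = 6.391 VAR.
Step 9 — Apparent power: |S| = 13.78 VA.
Step 10 — Power factor: PF = P/|S| = 0.8859 (lagging).

(a) P = 12.21 W  (b) Q = 6.391 VAR  (c) S = 13.78 VA  (d) PF = 0.8859 (lagging)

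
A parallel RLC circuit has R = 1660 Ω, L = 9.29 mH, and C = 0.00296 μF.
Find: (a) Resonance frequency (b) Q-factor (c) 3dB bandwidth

Step 1 — Resonance: ω₀ = 1/√(LC) = 1/√(0.00929·2.96e-09) = 1.907e+05 rad/s.
Step 2 — f₀ = ω₀/(2π) = 3.035e+04 Hz.
Step 3 — Parallel Q: Q = R/(ω₀L) = 1660/(1.907e+05·0.00929) = 0.937.
Step 4 — Bandwidth: Δω = ω₀/Q = 2.035e+05 rad/s; BW = Δω/(2π) = 3.239e+04 Hz.

(a) f₀ = 3.035e+04 Hz  (b) Q = 0.937  (c) BW = 3.239e+04 Hz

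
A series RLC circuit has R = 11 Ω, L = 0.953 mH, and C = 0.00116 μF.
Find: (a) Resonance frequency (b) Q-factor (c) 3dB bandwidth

Step 1 — Resonance: ω₀ = 1/√(LC) = 1/√(0.000953·1.16e-09) = 9.511e+05 rad/s.
Step 2 — f₀ = ω₀/(2π) = 1.514e+05 Hz.
Step 3 — Series Q: Q = ω₀L/R = 9.511e+05·0.000953/11 = 82.4.
Step 4 — Bandwidth: Δω = ω₀/Q = 1.154e+04 rad/s; BW = Δω/(2π) = 1837 Hz.

(a) f₀ = 1.514e+05 Hz  (b) Q = 82.4  (c) BW = 1837 Hz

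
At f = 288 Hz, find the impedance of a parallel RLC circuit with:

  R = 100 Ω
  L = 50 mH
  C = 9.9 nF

Step 1 — Angular frequency: ω = 2π·f = 2π·288 = 1810 rad/s.
Step 2 — Component impedances:
  R: Z = R = 100 Ω
  L: Z = jωL = j·1810·0.05 = 0 + j90.48 Ω
  C: Z = 1/(jωC) = -j/(ω·C) = 0 - j5.582e+04 Ω
Step 3 — Parallel combination: 1/Z_total = 1/R + 1/L + 1/C; Z_total = 45.09 + j49.76 Ω = 67.15∠47.8° Ω.

Z = 45.09 + j49.76 Ω = 67.15∠47.8° Ω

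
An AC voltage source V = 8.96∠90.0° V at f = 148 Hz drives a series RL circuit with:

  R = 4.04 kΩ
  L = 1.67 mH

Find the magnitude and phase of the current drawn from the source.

Step 1 — Angular frequency: ω = 2π·f = 2π·148 = 929.9 rad/s.
Step 2 — Component impedances:
  R: Z = R = 4040 Ω
  L: Z = jωL = j·929.9·0.00167 = 0 + j1.553 Ω
Step 3 — Series combination: Z_total = R + L = 4040 + j1.553 Ω = 4040∠0.0° Ω.
Step 4 — Source phasor: V = 8.96∠90.0° V = 0 + j8.96 V.
Step 5 — Ohm's law: I = V / Z_total = (0 + j8.96) / (4040 + j1.553) = 8.525e-07 + j0.002218 A.
Step 6 — Convert to polar: |I| = 0.002218 A, ∠I = 90.0°.

I = 0.002218∠90.0° A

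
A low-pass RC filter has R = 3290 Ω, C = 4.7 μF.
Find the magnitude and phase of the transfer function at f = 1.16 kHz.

Step 1 — Angular frequency: ω = 2π·1160 = 7288 rad/s.
Step 2 — Transfer function: H(jω) = 1/(1 + jωRC).
Step 3 — Denominator: 1 + jωRC = 1 + j·7288·3290·4.7e-06 = 1 + j112.7.
Step 4 — H = 7.872e-05 - j0.008872.
Step 5 — Magnitude: |H| = 0.008873 (-41.0 dB); phase: φ = -89.5°.

|H| = 0.008873 (-41.0 dB), φ = -89.5°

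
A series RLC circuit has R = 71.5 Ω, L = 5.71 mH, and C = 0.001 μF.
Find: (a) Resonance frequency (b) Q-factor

Step 1 — Resonance condition Im(Z)=0 gives ω₀ = 1/√(LC).
Step 2 — ω₀ = 1/√(0.00571·1e-09) = 4.185e+05 rad/s.
Step 3 — f₀ = ω₀/(2π) = 6.66e+04 Hz.
Step 4 — Series Q: Q = ω₀L/R = 4.185e+05·0.00571/71.5 = 33.42.

(a) f₀ = 6.66e+04 Hz  (b) Q = 33.42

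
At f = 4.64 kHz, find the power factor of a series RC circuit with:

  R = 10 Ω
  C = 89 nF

Step 1 — Angular frequency: ω = 2π·f = 2π·4640 = 2.915e+04 rad/s.
Step 2 — Component impedances:
  R: Z = R = 10 Ω
  C: Z = 1/(jωC) = -j/(ω·C) = 0 - j385.4 Ω
Step 3 — Series combination: Z_total = R + C = 10 - j385.4 Ω = 385.5∠-88.5° Ω.
Step 4 — Power factor: PF = cos(φ) = Re(Z)/|Z| = 10/385.5 = 0.02594.
Step 5 — Type: Im(Z) = -385.4 ⇒ leading (phase φ = -88.5°).

PF = 0.02594 (leading, φ = -88.5°)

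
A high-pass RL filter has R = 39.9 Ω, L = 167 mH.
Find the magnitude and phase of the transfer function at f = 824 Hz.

Step 1 — Angular frequency: ω = 2π·824 = 5177 rad/s.
Step 2 — Transfer function: H(jω) = jωL/(R + jωL).
Step 3 — Numerator jωL = j·864.6; denominator R + jωL = 39.9 + j864.6.
Step 4 — H = 0.9979 + j0.04605.
Step 5 — Magnitude: |H| = 0.9989 (-0.0 dB); phase: φ = 2.6°.

|H| = 0.9989 (-0.0 dB), φ = 2.6°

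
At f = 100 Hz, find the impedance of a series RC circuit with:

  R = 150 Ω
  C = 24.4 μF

Step 1 — Angular frequency: ω = 2π·f = 2π·100 = 628.3 rad/s.
Step 2 — Component impedances:
  R: Z = R = 150 Ω
  C: Z = 1/(jωC) = -j/(ω·C) = 0 - j65.23 Ω
Step 3 — Series combination: Z_total = R + C = 150 - j65.23 Ω = 163.6∠-23.5° Ω.

Z = 150 - j65.23 Ω = 163.6∠-23.5° Ω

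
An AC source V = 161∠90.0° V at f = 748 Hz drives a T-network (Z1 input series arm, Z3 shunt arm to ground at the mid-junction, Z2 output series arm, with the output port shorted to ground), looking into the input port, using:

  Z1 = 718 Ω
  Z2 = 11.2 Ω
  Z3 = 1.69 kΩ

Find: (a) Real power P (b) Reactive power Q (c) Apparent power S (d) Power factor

Step 1 — Angular frequency: ω = 2π·f = 2π·748 = 4700 rad/s.
Step 2 — Component impedances:
  Z1: Z = R = 718 Ω
  Z2: Z = R = 11.2 Ω
  Z3: Z = R = 1690 Ω
Step 3 — With the output port shorted to ground, the output series arm Z2 runs from the junction to ground; the shunt arm Z3 also runs from the junction to ground. They appear in parallel: Z3 || Z2 = 11.13 Ω.
Step 4 — Series with input arm Z1: Z_in = Z1 + (Z3 || Z2) = 729.1 Ω = 729.1∠0.0° Ω.
Step 5 — Source phasor: V = 161∠90.0° V = 0 + j161 V.
Step 6 — Current: I = V / Z = 0 + j0.2208 A = 0.2208∠90.0° A.
Step 7 — Complex power: S = V·I* = 35.55 VA.
Step 8 — Real power: P = Re(S) = 35.55 W.
Step 9 — Reactive power: Q = Im(S) = 0 VAR.
Step 10 — Apparent power: |S| = 35.55 VA.
Step 11 — Power factor: PF = P/|S| = 1 (unity).

(a) P = 35.55 W  (b) Q = 0 VAR  (c) S = 35.55 VA  (d) PF = 1 (unity)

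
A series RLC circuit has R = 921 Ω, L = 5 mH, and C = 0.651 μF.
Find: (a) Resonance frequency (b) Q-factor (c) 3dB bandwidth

Step 1 — Resonance: ω₀ = 1/√(LC) = 1/√(0.005·6.51e-07) = 1.753e+04 rad/s.
Step 2 — f₀ = ω₀/(2π) = 2790 Hz.
Step 3 — Series Q: Q = ω₀L/R = 1.753e+04·0.005/921 = 0.09516.
Step 4 — Bandwidth: Δω = ω₀/Q = 1.842e+05 rad/s; BW = Δω/(2π) = 2.932e+04 Hz.

(a) f₀ = 2790 Hz  (b) Q = 0.09516  (c) BW = 2.932e+04 Hz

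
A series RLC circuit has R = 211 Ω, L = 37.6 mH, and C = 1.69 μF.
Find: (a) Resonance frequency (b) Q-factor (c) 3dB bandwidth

Step 1 — Resonance: ω₀ = 1/√(LC) = 1/√(0.0376·1.69e-06) = 3967 rad/s.
Step 2 — f₀ = ω₀/(2π) = 631.4 Hz.
Step 3 — Series Q: Q = ω₀L/R = 3967·0.0376/211 = 0.7069.
Step 4 — Bandwidth: Δω = ω₀/Q = 5612 rad/s; BW = Δω/(2π) = 893.1 Hz.

(a) f₀ = 631.4 Hz  (b) Q = 0.7069  (c) BW = 893.1 Hz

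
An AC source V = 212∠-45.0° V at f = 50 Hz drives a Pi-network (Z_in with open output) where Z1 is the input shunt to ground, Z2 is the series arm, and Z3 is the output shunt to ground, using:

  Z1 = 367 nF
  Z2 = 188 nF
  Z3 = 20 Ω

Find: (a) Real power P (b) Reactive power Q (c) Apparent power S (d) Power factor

Step 1 — Angular frequency: ω = 2π·f = 2π·50 = 314.2 rad/s.
Step 2 — Component impedances:
  Z1: Z = 1/(jωC) = -j/(ω·C) = 0 - j8673 Ω
  Z2: Z = 1/(jωC) = -j/(ω·C) = 0 - j1.693e+04 Ω
  Z3: Z = R = 20 Ω
Step 3 — With open output, the series arm Z2 and the output shunt Z3 appear in series to ground: Z2 + Z3 = 20 - j1.693e+04 Ω.
Step 4 — Parallel with input shunt Z1: Z_in = Z1 || (Z2 + Z3) = 2.295 - j5735 Ω = 5735∠-90.0° Ω.
Step 5 — Source phasor: V = 212∠-45.0° V = 149.9 - j149.9 V.
Step 6 — Current: I = V / Z = 0.02615 + j0.02613 A = 0.03696∠45.0° A.
Step 7 — Complex power: S = V·I* = 0.003136 - j7.836 VA.
Step 8 — Real power: P = Re(S) = 0.003136 W.
Step 9 — Reactive power: Q = Im(S) = -7.836 VAR.
Step 10 — Apparent power: |S| = 7.836 VA.
Step 11 — Power factor: PF = P/|S| = 0.0004001 (leading).

(a) P = 0.003136 W  (b) Q = -7.836 VAR  (c) S = 7.836 VA  (d) PF = 0.0004001 (leading)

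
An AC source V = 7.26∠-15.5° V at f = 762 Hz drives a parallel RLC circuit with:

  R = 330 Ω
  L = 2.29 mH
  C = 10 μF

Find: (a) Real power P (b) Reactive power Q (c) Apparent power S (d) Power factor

Step 1 — Angular frequency: ω = 2π·f = 2π·762 = 4788 rad/s.
Step 2 — Component impedances:
  R: Z = R = 330 Ω
  L: Z = jωL = j·4788·0.00229 = 0 + j10.96 Ω
  C: Z = 1/(jωC) = -j/(ω·C) = 0 - j20.89 Ω
Step 3 — Parallel combination: 1/Z_total = 1/R + 1/L + 1/C; Z_total = 1.606 + j22.97 Ω = 23.02∠86.0° Ω.
Step 4 — Source phasor: V = 7.26∠-15.5° V = 6.996 - j1.94 V.
Step 5 — Current: I = V / Z = -0.06287 - j0.309 A = 0.3153∠-101.5° A.
Step 6 — Complex power: S = V·I* = 0.1597 + j2.284 VA.
Step 7 — Real power: P = Re(S) = 0.1597 W.
Step 8 — Reactive power: Q = Im(S) = 2.284 VAR.
Step 9 — Apparent power: |S| = 2.289 VA.
Step 10 — Power factor: PF = P/|S| = 0.06977 (lagging).

(a) P = 0.1597 W  (b) Q = 2.284 VAR  (c) S = 2.289 VA  (d) PF = 0.06977 (lagging)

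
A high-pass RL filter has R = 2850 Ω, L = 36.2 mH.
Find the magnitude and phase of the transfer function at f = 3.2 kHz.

Step 1 — Angular frequency: ω = 2π·3200 = 2.011e+04 rad/s.
Step 2 — Transfer function: H(jω) = jωL/(R + jωL).
Step 3 — Numerator jωL = j·727.8; denominator R + jωL = 2850 + j727.8.
Step 4 — H = 0.06123 + j0.2397.
Step 5 — Magnitude: |H| = 0.2474 (-12.1 dB); phase: φ = 75.7°.

|H| = 0.2474 (-12.1 dB), φ = 75.7°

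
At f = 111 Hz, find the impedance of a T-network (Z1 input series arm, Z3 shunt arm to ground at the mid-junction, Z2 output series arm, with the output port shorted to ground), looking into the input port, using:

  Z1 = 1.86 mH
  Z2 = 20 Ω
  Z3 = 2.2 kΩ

Step 1 — Angular frequency: ω = 2π·f = 2π·111 = 697.4 rad/s.
Step 2 — Component impedances:
  Z1: Z = jωL = j·697.4·0.00186 = 0 + j1.297 Ω
  Z2: Z = R = 20 Ω
  Z3: Z = R = 2200 Ω
Step 3 — With the output port shorted to ground, the output series arm Z2 runs from the junction to ground; the shunt arm Z3 also runs from the junction to ground. They appear in parallel: Z3 || Z2 = 19.82 Ω.
Step 4 — Series with input arm Z1: Z_in = Z1 + (Z3 || Z2) = 19.82 + j1.297 Ω = 19.86∠3.7° Ω.

Z = 19.82 + j1.297 Ω = 19.86∠3.7° Ω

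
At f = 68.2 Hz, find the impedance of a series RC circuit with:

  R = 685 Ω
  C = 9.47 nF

Step 1 — Angular frequency: ω = 2π·f = 2π·68.2 = 428.5 rad/s.
Step 2 — Component impedances:
  R: Z = R = 685 Ω
  C: Z = 1/(jωC) = -j/(ω·C) = 0 - j2.464e+05 Ω
Step 3 — Series combination: Z_total = R + C = 685 - j2.464e+05 Ω = 2.464e+05∠-89.8° Ω.

Z = 685 - j2.464e+05 Ω = 2.464e+05∠-89.8° Ω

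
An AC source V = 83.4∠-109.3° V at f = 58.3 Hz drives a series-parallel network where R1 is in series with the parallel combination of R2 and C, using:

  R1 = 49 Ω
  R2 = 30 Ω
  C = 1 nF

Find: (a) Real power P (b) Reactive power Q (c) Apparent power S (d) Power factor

Step 1 — Angular frequency: ω = 2π·f = 2π·58.3 = 366.3 rad/s.
Step 2 — Component impedances:
  R1: Z = R = 49 Ω
  R2: Z = R = 30 Ω
  C: Z = 1/(jωC) = -j/(ω·C) = 0 - j2.73e+06 Ω
Step 3 — Parallel branch: R2 || C = 1/(1/R2 + 1/C) = 30 - j0.0003297 Ω.
Step 4 — Series with R1: Z_total = R1 + (R2 || C) = 79 - j0.0003297 Ω = 79∠-0.0° Ω.
Step 5 — Source phasor: V = 83.4∠-109.3° V = -27.56 - j78.71 V.
Step 6 — Current: I = V / Z = -0.3489 - j0.9964 A = 1.056∠-109.3° A.
Step 7 — Complex power: S = V·I* = 88.05 - j0.0003674 VA.
Step 8 — Real power: P = Re(S) = 88.05 W.
Step 9 — Reactive power: Q = Im(S) = -0.0003674 VAR.
Step 10 — Apparent power: |S| = 88.05 VA.
Step 11 — Power factor: PF = P/|S| = 1 (leading).

(a) P = 88.05 W  (b) Q = -0.0003674 VAR  (c) S = 88.05 VA  (d) PF = 1 (leading)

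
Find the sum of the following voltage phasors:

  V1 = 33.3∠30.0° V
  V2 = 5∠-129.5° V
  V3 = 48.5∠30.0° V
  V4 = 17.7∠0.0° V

Step 1 — Convert each phasor to rectangular form:
  V1 = 33.3·(cos(30.0°) + j·sin(30.0°)) = 28.84 + j16.65 V
  V2 = 5·(cos(-129.5°) + j·sin(-129.5°)) = -3.18 - j3.858 V
  V3 = 48.5·(cos(30.0°) + j·sin(30.0°)) = 42 + j24.25 V
  V4 = 17.7·(cos(0.0°) + j·sin(0.0°)) = 17.7 V
Step 2 — Sum components: V_total = 85.36 + j37.04 V.
Step 3 — Convert to polar: |V_total| = 93.05 V, ∠V_total = 23.5°.

V_total = 93.05∠23.5° V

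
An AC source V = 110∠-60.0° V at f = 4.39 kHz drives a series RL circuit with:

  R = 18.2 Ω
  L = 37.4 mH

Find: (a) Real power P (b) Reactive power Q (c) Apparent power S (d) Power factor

Step 1 — Angular frequency: ω = 2π·f = 2π·4390 = 2.758e+04 rad/s.
Step 2 — Component impedances:
  R: Z = R = 18.2 Ω
  L: Z = jωL = j·2.758e+04·0.0374 = 0 + j1032 Ω
Step 3 — Series combination: Z_total = R + L = 18.2 + j1032 Ω = 1032∠89.0° Ω.
Step 4 — Source phasor: V = 110∠-60.0° V = 55 - j95.26 V.
Step 5 — Current: I = V / Z = -0.09137 - j0.05493 A = 0.1066∠-149.0° A.
Step 6 — Complex power: S = V·I* = 0.2069 + j11.73 VA.
Step 7 — Real power: P = Re(S) = 0.2069 W.
Step 8 — Reactive power: Q = Im(S) = 11.73 VAR.
Step 9 — Apparent power: |S| = 11.73 VA.
Step 10 — Power factor: PF = P/|S| = 0.01764 (lagging).

(a) P = 0.2069 W  (b) Q = 11.73 VAR  (c) S = 11.73 VA  (d) PF = 0.01764 (lagging)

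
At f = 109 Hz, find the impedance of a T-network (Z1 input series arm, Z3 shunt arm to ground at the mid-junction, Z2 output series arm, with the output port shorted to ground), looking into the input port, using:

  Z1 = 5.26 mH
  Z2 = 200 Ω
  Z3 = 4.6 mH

Step 1 — Angular frequency: ω = 2π·f = 2π·109 = 684.9 rad/s.
Step 2 — Component impedances:
  Z1: Z = jωL = j·684.9·0.00526 = 0 + j3.602 Ω
  Z2: Z = R = 200 Ω
  Z3: Z = jωL = j·684.9·0.0046 = 0 + j3.15 Ω
Step 3 — With the output port shorted to ground, the output series arm Z2 runs from the junction to ground; the shunt arm Z3 also runs from the junction to ground. They appear in parallel: Z3 || Z2 = 0.04961 + j3.15 Ω.
Step 4 — Series with input arm Z1: Z_in = Z1 + (Z3 || Z2) = 0.04961 + j6.752 Ω = 6.752∠89.6° Ω.

Z = 0.04961 + j6.752 Ω = 6.752∠89.6° Ω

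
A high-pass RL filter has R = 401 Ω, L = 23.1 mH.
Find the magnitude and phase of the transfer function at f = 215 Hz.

Step 1 — Angular frequency: ω = 2π·215 = 1351 rad/s.
Step 2 — Transfer function: H(jω) = jωL/(R + jωL).
Step 3 — Numerator jωL = j·31.21; denominator R + jωL = 401 + j31.21.
Step 4 — H = 0.006019 + j0.07735.
Step 5 — Magnitude: |H| = 0.07758 (-22.2 dB); phase: φ = 85.6°.

|H| = 0.07758 (-22.2 dB), φ = 85.6°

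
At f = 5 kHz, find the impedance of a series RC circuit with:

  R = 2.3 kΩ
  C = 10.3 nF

Step 1 — Angular frequency: ω = 2π·f = 2π·5000 = 3.142e+04 rad/s.
Step 2 — Component impedances:
  R: Z = R = 2300 Ω
  C: Z = 1/(jωC) = -j/(ω·C) = 0 - j3090 Ω
Step 3 — Series combination: Z_total = R + C = 2300 - j3090 Ω = 3852∠-53.3° Ω.

Z = 2300 - j3090 Ω = 3852∠-53.3° Ω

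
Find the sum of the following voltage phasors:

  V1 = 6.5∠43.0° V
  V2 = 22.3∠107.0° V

Step 1 — Convert each phasor to rectangular form:
  V1 = 6.5·(cos(43.0°) + j·sin(43.0°)) = 4.754 + j4.433 V
  V2 = 22.3·(cos(107.0°) + j·sin(107.0°)) = -6.52 + j21.33 V
Step 2 — Sum components: V_total = -1.766 + j25.76 V.
Step 3 — Convert to polar: |V_total| = 25.82 V, ∠V_total = 93.9°.

V_total = 25.82∠93.9° V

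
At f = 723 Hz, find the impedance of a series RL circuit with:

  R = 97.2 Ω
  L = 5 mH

Step 1 — Angular frequency: ω = 2π·f = 2π·723 = 4543 rad/s.
Step 2 — Component impedances:
  R: Z = R = 97.2 Ω
  L: Z = jωL = j·4543·0.005 = 0 + j22.71 Ω
Step 3 — Series combination: Z_total = R + L = 97.2 + j22.71 Ω = 99.82∠13.2° Ω.

Z = 97.2 + j22.71 Ω = 99.82∠13.2° Ω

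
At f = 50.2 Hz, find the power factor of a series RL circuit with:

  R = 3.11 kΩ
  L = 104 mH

Step 1 — Angular frequency: ω = 2π·f = 2π·50.2 = 315.4 rad/s.
Step 2 — Component impedances:
  R: Z = R = 3110 Ω
  L: Z = jωL = j·315.4·0.104 = 0 + j32.8 Ω
Step 3 — Series combination: Z_total = R + L = 3110 + j32.8 Ω = 3110∠0.6° Ω.
Step 4 — Power factor: PF = cos(φ) = Re(Z)/|Z| = 3110/3110.2 = 0.9999.
Step 5 — Type: Im(Z) = 32.8 ⇒ lagging (phase φ = 0.6°).

PF = 0.9999 (lagging, φ = 0.6°)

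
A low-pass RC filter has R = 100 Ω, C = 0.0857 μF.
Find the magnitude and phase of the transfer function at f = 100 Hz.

Step 1 — Angular frequency: ω = 2π·100 = 628.3 rad/s.
Step 2 — Transfer function: H(jω) = 1/(1 + jωRC).
Step 3 — Denominator: 1 + jωRC = 1 + j·628.3·100·8.57e-08 = 1 + j0.005385.
Step 4 — H = 1 - j0.005385.
Step 5 — Magnitude: |H| = 1 (-0.0 dB); phase: φ = -0.3°.

|H| = 1 (-0.0 dB), φ = -0.3°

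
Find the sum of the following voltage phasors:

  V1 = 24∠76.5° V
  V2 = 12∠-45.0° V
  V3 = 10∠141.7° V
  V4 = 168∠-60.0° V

Step 1 — Convert each phasor to rectangular form:
  V1 = 24·(cos(76.5°) + j·sin(76.5°)) = 5.603 + j23.34 V
  V2 = 12·(cos(-45.0°) + j·sin(-45.0°)) = 8.485 - j8.485 V
  V3 = 10·(cos(141.7°) + j·sin(141.7°)) = -7.848 + j6.198 V
  V4 = 168·(cos(-60.0°) + j·sin(-60.0°)) = 84 - j145.5 V
Step 2 — Sum components: V_total = 90.24 - j124.4 V.
Step 3 — Convert to polar: |V_total| = 153.7 V, ∠V_total = -54.1°.

V_total = 153.7∠-54.1° V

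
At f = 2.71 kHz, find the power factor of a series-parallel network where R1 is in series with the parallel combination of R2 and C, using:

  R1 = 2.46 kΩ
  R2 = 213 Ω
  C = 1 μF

Step 1 — Angular frequency: ω = 2π·f = 2π·2710 = 1.703e+04 rad/s.
Step 2 — Component impedances:
  R1: Z = R = 2460 Ω
  R2: Z = R = 213 Ω
  C: Z = 1/(jωC) = -j/(ω·C) = 0 - j58.73 Ω
Step 3 — Parallel branch: R2 || C = 1/(1/R2 + 1/C) = 15.05 - j54.58 Ω.
Step 4 — Series with R1: Z_total = R1 + (R2 || C) = 2475 - j54.58 Ω = 2476∠-1.3° Ω.
Step 5 — Power factor: PF = cos(φ) = Re(Z)/|Z| = 2475.05/2475.65 = 0.9998.
Step 6 — Type: Im(Z) = -54.58 ⇒ leading (phase φ = -1.3°).

PF = 0.9998 (leading, φ = -1.3°)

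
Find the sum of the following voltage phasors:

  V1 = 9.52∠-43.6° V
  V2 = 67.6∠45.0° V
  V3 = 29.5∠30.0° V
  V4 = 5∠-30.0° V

Step 1 — Convert each phasor to rectangular form:
  V1 = 9.52·(cos(-43.6°) + j·sin(-43.6°)) = 6.894 - j6.565 V
  V2 = 67.6·(cos(45.0°) + j·sin(45.0°)) = 47.8 + j47.8 V
  V3 = 29.5·(cos(30.0°) + j·sin(30.0°)) = 25.55 + j14.75 V
  V4 = 5·(cos(-30.0°) + j·sin(-30.0°)) = 4.33 - j2.5 V
Step 2 — Sum components: V_total = 84.57 + j53.49 V.
Step 3 — Convert to polar: |V_total| = 100.1 V, ∠V_total = 32.3°.

V_total = 100.1∠32.3° V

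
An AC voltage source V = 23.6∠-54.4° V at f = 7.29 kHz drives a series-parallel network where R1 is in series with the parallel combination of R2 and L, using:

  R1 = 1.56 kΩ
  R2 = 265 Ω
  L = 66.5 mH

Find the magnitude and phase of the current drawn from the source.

Step 1 — Angular frequency: ω = 2π·f = 2π·7290 = 4.58e+04 rad/s.
Step 2 — Component impedances:
  R1: Z = R = 1560 Ω
  R2: Z = R = 265 Ω
  L: Z = jωL = j·4.58e+04·0.0665 = 0 + j3046 Ω
Step 3 — Parallel branch: R2 || L = 1/(1/R2 + 1/L) = 263 + j22.88 Ω.
Step 4 — Series with R1: Z_total = R1 + (R2 || L) = 1823 + j22.88 Ω = 1823∠0.7° Ω.
Step 5 — Source phasor: V = 23.6∠-54.4° V = 13.74 - j19.19 V.
Step 6 — Ohm's law: I = V / Z_total = (13.74 - j19.19) / (1823 + j22.88) = 0.007403 - j0.01062 A.
Step 7 — Convert to polar: |I| = 0.01294 A, ∠I = -55.1°.

I = 0.01294∠-55.1° A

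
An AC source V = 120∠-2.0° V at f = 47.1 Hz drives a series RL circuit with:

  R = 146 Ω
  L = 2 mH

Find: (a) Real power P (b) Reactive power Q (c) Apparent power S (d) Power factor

Step 1 — Angular frequency: ω = 2π·f = 2π·47.1 = 295.9 rad/s.
Step 2 — Component impedances:
  R: Z = R = 146 Ω
  L: Z = jωL = j·295.9·0.002 = 0 + j0.5919 Ω
Step 3 — Series combination: Z_total = R + L = 146 + j0.5919 Ω = 146∠0.2° Ω.
Step 4 — Source phasor: V = 120∠-2.0° V = 119.9 - j4.188 V.
Step 5 — Current: I = V / Z = 0.8213 - j0.03201 A = 0.8219∠-2.2° A.
Step 6 — Complex power: S = V·I* = 98.63 + j0.3998 VA.
Step 7 — Real power: P = Re(S) = 98.63 W.
Step 8 — Reactive power: Q = Im(S) = 0.3998 VAR.
Step 9 — Apparent power: |S| = 98.63 VA.
Step 10 — Power factor: PF = P/|S| = 1 (lagging).

(a) P = 98.63 W  (b) Q = 0.3998 VAR  (c) S = 98.63 VA  (d) PF = 1 (lagging)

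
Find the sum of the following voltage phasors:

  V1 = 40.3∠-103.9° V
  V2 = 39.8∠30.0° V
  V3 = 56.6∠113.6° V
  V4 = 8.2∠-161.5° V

Step 1 — Convert each phasor to rectangular form:
  V1 = 40.3·(cos(-103.9°) + j·sin(-103.9°)) = -9.681 - j39.12 V
  V2 = 39.8·(cos(30.0°) + j·sin(30.0°)) = 34.47 + j19.9 V
  V3 = 56.6·(cos(113.6°) + j·sin(113.6°)) = -22.66 + j51.87 V
  V4 = 8.2·(cos(-161.5°) + j·sin(-161.5°)) = -7.776 - j2.602 V
Step 2 — Sum components: V_total = -5.649 + j30.04 V.
Step 3 — Convert to polar: |V_total| = 30.57 V, ∠V_total = 100.6°.

V_total = 30.57∠100.6° V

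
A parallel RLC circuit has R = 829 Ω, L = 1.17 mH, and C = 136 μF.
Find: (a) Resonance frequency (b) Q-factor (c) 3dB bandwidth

Step 1 — Resonance: ω₀ = 1/√(LC) = 1/√(0.00117·0.000136) = 2507 rad/s.
Step 2 — f₀ = ω₀/(2π) = 399 Hz.
Step 3 — Parallel Q: Q = R/(ω₀L) = 829/(2507·0.00117) = 282.6.
Step 4 — Bandwidth: Δω = ω₀/Q = 8.87 rad/s; BW = Δω/(2π) = 1.412 Hz.

(a) f₀ = 399 Hz  (b) Q = 282.6  (c) BW = 1.412 Hz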